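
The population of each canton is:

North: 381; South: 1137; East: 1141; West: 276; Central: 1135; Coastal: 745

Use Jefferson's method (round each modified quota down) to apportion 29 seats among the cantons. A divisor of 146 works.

With modified divisor 146: modified quotas North 2.610, South 7.788, East 7.815, West 1.890, Central 7.774, Coastal 5.103.
Rounding down: North 2, South 7, East 7, West 1, Central 7, Coastal 5 (total 29).

North 2, South 7, East 7, West 1, Central 7, Coastal 5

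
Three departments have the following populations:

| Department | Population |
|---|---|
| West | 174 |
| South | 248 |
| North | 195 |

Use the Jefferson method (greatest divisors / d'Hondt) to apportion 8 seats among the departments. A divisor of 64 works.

With modified divisor 64: modified quotas West 2.719, South 3.875, North 3.047.
Rounding down: West 2, South 3, North 3 (total 8).

West: 2, South: 3, North: 3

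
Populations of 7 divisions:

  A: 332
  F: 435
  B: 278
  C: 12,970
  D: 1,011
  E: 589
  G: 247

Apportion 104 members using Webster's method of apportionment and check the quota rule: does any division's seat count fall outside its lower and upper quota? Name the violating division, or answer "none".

C

Standard quotas: A 2.177, F 2.852, B 1.823, C 85.038, D 6.629, E 3.862, G 1.619.
Webster allocation: A 2, F 3, B 2, C 84, D 7, E 4, G 2.
C has quota 85.038 (lower 85, upper 86) but receives 84 — outside the quota interval.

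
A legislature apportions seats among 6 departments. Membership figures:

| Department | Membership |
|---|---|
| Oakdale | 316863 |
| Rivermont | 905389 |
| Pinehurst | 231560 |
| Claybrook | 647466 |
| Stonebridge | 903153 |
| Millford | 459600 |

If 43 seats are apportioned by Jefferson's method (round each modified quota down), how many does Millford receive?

6

Standard divisor 3464031/43 ≈ 80558.86; standard quotas: Oakdale 3.933, Rivermont 11.239, Pinehurst 2.874, Claybrook 8.037, Stonebridge 11.211, Millford 5.705.
Rounding down gives 3, 11, 2, 8, 11, 5 = 40 seats, so the divisor must be adjusted.
With modified divisor 76000: modified quotas Oakdale 4.169, Rivermont 11.913, Pinehurst 3.047, Claybrook 8.519, Stonebridge 11.884, Millford 6.047.
Rounding down: Oakdale 4, Rivermont 11, Pinehurst 3, Claybrook 8, Stonebridge 11, Millford 6 (total 43).
Millford receives 6.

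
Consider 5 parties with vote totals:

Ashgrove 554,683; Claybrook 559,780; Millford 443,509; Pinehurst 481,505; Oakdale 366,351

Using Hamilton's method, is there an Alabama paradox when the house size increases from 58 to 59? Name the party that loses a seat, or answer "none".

none

At 58 seats: Ashgrove 13, Claybrook 13, Millford 11, Pinehurst 12, Oakdale 9.
At 59 seats: Ashgrove 13, Claybrook 14, Millford 11, Pinehurst 12, Oakdale 9.
No party's allocation decreased.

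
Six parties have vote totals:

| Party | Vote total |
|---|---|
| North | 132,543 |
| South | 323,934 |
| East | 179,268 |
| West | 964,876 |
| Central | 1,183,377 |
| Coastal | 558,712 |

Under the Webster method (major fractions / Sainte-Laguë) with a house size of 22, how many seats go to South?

Standard divisor 3342710/22 ≈ 151941.364; standard quotas: North 0.872, South 2.132, East 1.180, West 6.350, Central 7.788, Coastal 3.677.
Rounding to the nearest integer gives North 1, South 2, East 1, West 6, Central 8, Coastal 4 — total 22, matching the house size, so no adjustment is needed.
South receives 2.

2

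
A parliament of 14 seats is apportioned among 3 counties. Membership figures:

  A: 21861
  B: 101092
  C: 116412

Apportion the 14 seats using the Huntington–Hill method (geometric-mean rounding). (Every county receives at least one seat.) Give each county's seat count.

With divisor 16781: modified quotas A 1.303, B 6.024, C 6.937.
Geometric-mean thresholds: A √(1·2)=1.414, B √(6·7)=6.481, C √(6·7)=6.481.
Each quota rounded against its threshold gives A 1, B 6, C 7 (total 14).

A 1, B 6, C 7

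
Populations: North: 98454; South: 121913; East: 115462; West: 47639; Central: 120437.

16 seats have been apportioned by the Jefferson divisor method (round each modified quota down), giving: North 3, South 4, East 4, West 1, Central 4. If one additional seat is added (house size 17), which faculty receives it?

Priority for the next seat is population ÷ (current seats + 1).
Priorities: North 24613.500, South 24382.600, East 23092.400, West 23819.500, Central 24087.400.
Highest priority: North.

North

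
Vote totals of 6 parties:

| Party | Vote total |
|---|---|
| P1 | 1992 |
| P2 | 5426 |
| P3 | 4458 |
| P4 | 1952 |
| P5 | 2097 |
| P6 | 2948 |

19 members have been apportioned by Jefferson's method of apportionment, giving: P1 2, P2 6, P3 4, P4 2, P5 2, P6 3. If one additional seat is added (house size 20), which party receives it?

Priority for the next seat is population ÷ (current seats + 1).
Priorities: P1 664.000, P2 775.143, P3 891.600, P4 650.667, P5 699.000, P6 737.000.
Highest priority: P3.

P3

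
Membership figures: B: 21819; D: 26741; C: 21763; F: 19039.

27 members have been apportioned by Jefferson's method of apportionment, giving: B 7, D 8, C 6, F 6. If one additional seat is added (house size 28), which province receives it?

Priority for the next seat is population ÷ (current seats + 1).
Priorities: B 2727.375, D 2971.222, C 3109.000, F 2719.857.
Highest priority: C.

C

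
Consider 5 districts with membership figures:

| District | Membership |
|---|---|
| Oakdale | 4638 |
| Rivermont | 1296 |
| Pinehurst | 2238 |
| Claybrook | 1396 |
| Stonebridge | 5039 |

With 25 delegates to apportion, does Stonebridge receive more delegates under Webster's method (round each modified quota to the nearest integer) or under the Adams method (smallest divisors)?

Webster: Oakdale 8, Rivermont 2, Pinehurst 4, Claybrook 2, Stonebridge 9.
Adams: Oakdale 8, Rivermont 2, Pinehurst 4, Claybrook 3, Stonebridge 8.
Stonebridge gets 9 under Webster and 8 under Adams.

Webster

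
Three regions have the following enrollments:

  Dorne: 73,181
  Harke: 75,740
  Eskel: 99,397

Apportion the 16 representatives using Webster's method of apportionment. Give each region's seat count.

Dorne=5, Harke=5, Eskel=6

Standard divisor 248318/16 ≈ 15519.875; standard quotas: Dorne 4.715, Harke 4.880, Eskel 6.404.
Rounding to the nearest integer gives Dorne 5, Harke 5, Eskel 6 — total 16, matching the house size, so no adjustment is needed.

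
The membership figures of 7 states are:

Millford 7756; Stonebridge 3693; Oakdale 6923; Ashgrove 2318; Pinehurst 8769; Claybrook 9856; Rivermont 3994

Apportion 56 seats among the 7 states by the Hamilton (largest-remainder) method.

Standard divisor: 43309 ÷ 56 ≈ 773.375.
Standard quotas: Millford 10.0288, Stonebridge 4.7752, Oakdale 8.9517, Ashgrove 2.9973, Pinehurst 11.3386, Claybrook 12.7441, Rivermont 5.1644.
Lower quotas: Millford 10, Stonebridge 4, Oakdale 8, Ashgrove 2, Pinehurst 11, Claybrook 12, Rivermont 5 (sum 52, leaving 4 seats).
Remainders in descending order: Ashgrove 0.9973, Oakdale 0.9517, Stonebridge 0.7752, Claybrook 0.7441, Pinehurst 0.3386, Rivermont 0.1644, Millford 0.0288.
The surplus seats go to Ashgrove, Oakdale, Stonebridge, Claybrook.

Millford 10, Stonebridge 5, Oakdale 9, Ashgrove 3, Pinehurst 11, Claybrook 13, Rivermont 5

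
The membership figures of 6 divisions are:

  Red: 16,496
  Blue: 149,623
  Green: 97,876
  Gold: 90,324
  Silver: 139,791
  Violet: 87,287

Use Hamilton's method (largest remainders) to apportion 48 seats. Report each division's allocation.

Red 1, Blue 12, Green 8, Gold 8, Silver 12, Violet 7

The standard divisor is 581397/48 ≈ 12112.438.
Standard quotas: Red 1.3619, Blue 12.3528, Green 8.0806, Gold 7.4571, Silver 11.5411, Violet 7.2064.
Lower quotas: Red 1, Blue 12, Green 8, Gold 7, Silver 11, Violet 7 (sum 46, leaving 2 seats).
Remainders in descending order: Silver 0.5411, Gold 0.4571, Red 0.3619, Blue 0.3528, Violet 0.2064, Green 0.0806.
The surplus seats go to Silver, Gold.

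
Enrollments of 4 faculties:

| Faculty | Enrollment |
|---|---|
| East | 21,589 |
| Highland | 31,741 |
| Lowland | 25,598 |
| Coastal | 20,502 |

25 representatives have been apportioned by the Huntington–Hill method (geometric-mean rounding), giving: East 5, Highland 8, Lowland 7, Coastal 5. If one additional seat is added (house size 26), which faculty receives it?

East

Priority for the next seat is population ÷ (√(s·(s+1))).
Priorities: East 3941.594, Highland 3740.713, Lowland 3420.677, Coastal 3743.136.
Highest priority: East.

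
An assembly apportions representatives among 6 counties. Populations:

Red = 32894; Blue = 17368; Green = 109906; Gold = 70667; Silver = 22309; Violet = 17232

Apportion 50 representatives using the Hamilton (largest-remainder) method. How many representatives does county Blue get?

The standard divisor is 270376/50 ≈ 5407.52.
Standard quotas: Red 6.0830, Blue 3.2118, Green 20.3247, Gold 13.0683, Silver 4.1256, Violet 3.1867.
Lower quotas: Red 6, Blue 3, Green 20, Gold 13, Silver 4, Violet 3 (sum 49, leaving 1 seat).
Remainders in descending order: Green 0.3247, Blue 0.2118, Violet 0.1867, Silver 0.1256, Red 0.0830, Gold 0.0683.
Largest remainder: Green receives the extra seat.
Blue receives 3.

3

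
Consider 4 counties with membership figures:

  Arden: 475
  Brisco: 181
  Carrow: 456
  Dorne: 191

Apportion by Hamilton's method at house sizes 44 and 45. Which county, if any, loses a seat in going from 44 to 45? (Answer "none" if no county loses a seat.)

At 44 seats: Arden 16, Brisco 6, Carrow 15, Dorne 7.
At 45 seats: Arden 16, Brisco 6, Carrow 16, Dorne 7.
No county's allocation decreased.

none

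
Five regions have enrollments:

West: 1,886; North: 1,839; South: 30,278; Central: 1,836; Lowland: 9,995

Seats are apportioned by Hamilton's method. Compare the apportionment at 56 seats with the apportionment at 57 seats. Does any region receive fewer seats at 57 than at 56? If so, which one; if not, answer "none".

At 56 seats: West 3, North 2, South 37, Central 2, Lowland 12.
At 57 seats: West 2, North 2, South 38, Central 2, Lowland 13.
West drops from 3 to 2.

West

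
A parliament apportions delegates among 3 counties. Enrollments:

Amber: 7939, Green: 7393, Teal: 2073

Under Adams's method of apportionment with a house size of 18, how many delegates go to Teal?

2

Standard divisor 17405/18 ≈ 966.944; standard quotas: Amber 8.210, Green 7.646, Teal 2.144.
Rounding up gives 9, 8, 3 = 20 seats, so the divisor must be adjusted.
With modified divisor 1050: modified quotas Amber 7.561, Green 7.041, Teal 1.974.
Rounding up: Amber 8, Green 8, Teal 2 (total 18).
Teal receives 2.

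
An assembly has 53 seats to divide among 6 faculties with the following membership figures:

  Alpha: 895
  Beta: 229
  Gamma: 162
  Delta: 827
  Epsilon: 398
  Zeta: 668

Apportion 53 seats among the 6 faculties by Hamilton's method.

Alpha 15, Beta 4, Gamma 3, Delta 14, Epsilon 6, Zeta 11

Total 3179; standard divisor 3179/53 ≈ 59.981.
Standard quotas: Alpha 14.921, Beta 3.818, Gamma 2.701, Delta 13.788, Epsilon 6.635, Zeta 11.137.
Lower quotas: Alpha 14, Beta 3, Gamma 2, Delta 13, Epsilon 6, Zeta 11 (sum 49, leaving 4 seats).
Remainders in descending order: Alpha 0.921, Beta 0.818, Delta 0.788, Gamma 0.701, Epsilon 0.635, Zeta 0.137.
The surplus seats go to Alpha, Beta, Delta, Gamma.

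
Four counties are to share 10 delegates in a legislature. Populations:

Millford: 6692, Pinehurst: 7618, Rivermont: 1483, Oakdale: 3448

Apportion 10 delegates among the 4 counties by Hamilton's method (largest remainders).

Standard divisor: 19241 ÷ 10 ≈ 1924.1.
Standard quotas: Millford 3.4780, Pinehurst 3.9593, Rivermont 0.7707, Oakdale 1.7920.
Lower quotas: Millford 3, Pinehurst 3, Rivermont 0, Oakdale 1 (sum 7, leaving 3 seats).
Remainders in descending order: Pinehurst 0.9593, Oakdale 0.7920, Rivermont 0.7707, Millford 0.4780.
Largest remainders: Pinehurst, Oakdale, Rivermont receive the extra seats.

Millford=3, Pinehurst=4, Rivermont=1, Oakdale=2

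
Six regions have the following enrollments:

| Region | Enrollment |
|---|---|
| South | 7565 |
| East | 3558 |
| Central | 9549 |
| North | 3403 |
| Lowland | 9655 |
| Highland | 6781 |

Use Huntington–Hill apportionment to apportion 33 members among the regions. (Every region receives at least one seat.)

With divisor 1257: modified quotas South 6.018, East 2.831, Central 7.597, North 2.707, Lowland 7.681, Highland 5.395.
Geometric-mean thresholds: South √(6·7)=6.481, East √(2·3)=2.449, Central √(7·8)=7.483, North √(2·3)=2.449, Lowland √(7·8)=7.483, Highland √(5·6)=5.477.
Each quota rounded against its threshold gives South 6, East 3, Central 8, North 3, Lowland 8, Highland 5 (total 33).

South 6, East 3, Central 8, North 3, Lowland 8, Highland 5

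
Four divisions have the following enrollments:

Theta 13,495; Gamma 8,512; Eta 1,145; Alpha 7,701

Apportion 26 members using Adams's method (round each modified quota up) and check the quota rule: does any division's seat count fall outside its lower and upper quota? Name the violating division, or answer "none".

none

Standard quotas: Theta 11.372, Gamma 7.173, Eta 0.965, Alpha 6.490.
Adams allocation: Theta 11, Gamma 7, Eta 1, Alpha 7.
Every allocation lies between the lower and upper quota.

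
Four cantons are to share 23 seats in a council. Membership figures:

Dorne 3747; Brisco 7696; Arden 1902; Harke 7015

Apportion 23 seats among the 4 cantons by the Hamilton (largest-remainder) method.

Total 20360; standard divisor 20360/23 ≈ 885.217.
Standard quotas: Dorne 4.2329, Brisco 8.6939, Arden 2.1486, Harke 7.9246.
Lower quotas: Dorne 4, Brisco 8, Arden 2, Harke 7 (sum 21, leaving 2 seats).
Remainders in descending order: Harke 0.9246, Brisco 0.6939, Dorne 0.2329, Arden 0.1486.
The surplus seats go to Harke, Brisco.

Dorne 4; Brisco 9; Arden 2; Harke 8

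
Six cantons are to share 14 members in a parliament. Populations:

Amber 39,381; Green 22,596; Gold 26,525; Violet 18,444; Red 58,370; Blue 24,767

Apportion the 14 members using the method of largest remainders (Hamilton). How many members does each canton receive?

The standard divisor is 190083/14 ≈ 13577.357.
Standard quotas: Amber 2.9005, Green 1.6642, Gold 1.9536, Violet 1.3584, Red 4.2991, Blue 1.8241.
Lower quotas: Amber 2, Green 1, Gold 1, Violet 1, Red 4, Blue 1 (sum 10, leaving 4 seats).
Remainders in descending order: Gold 0.9536, Amber 0.9005, Blue 0.8241, Green 0.6642, Violet 0.3584, Red 0.2991.
Largest remainders: Gold, Amber, Blue, Green receive the extra seats.

Amber: 3, Green: 2, Gold: 2, Violet: 1, Red: 4, Blue: 2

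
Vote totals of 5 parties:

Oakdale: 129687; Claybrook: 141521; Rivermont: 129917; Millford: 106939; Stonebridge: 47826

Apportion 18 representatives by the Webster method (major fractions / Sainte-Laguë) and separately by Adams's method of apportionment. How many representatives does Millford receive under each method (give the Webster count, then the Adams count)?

Webster: Oakdale 4, Claybrook 5, Rivermont 4, Millford 3, Stonebridge 2.
Adams: Oakdale 4, Claybrook 4, Rivermont 4, Millford 4, Stonebridge 2.
Millford gets 3 under Webster and 4 under Adams.

3 and 4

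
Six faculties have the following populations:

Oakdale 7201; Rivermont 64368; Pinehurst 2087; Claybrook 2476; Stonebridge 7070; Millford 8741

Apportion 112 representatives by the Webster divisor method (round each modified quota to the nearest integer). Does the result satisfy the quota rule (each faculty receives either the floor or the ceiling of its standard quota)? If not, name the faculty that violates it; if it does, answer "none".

Rivermont

Standard quotas: Oakdale 8.772, Rivermont 78.410, Pinehurst 2.542, Claybrook 3.016, Stonebridge 8.612, Millford 10.648.
Webster allocation: Oakdale 9, Rivermont 77, Pinehurst 3, Claybrook 3, Stonebridge 9, Millford 11.
Rivermont has quota 78.410 (lower 78, upper 79) but receives 77 — outside the quota interval.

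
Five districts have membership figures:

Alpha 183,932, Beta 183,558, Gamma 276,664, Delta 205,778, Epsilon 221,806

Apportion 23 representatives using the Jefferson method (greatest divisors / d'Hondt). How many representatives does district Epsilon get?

5

Standard divisor 1071738/23 ≈ 46597.304; standard quotas: Alpha 3.947, Beta 3.939, Gamma 5.937, Delta 4.416, Epsilon 4.760.
Rounding down gives 3, 3, 5, 4, 4 = 19 seats, so the divisor must be adjusted.
With modified divisor 42800: modified quotas Alpha 4.297, Beta 4.289, Gamma 6.464, Delta 4.808, Epsilon 5.182.
Rounding down: Alpha 4, Beta 4, Gamma 6, Delta 4, Epsilon 5 (total 23).
Epsilon receives 5.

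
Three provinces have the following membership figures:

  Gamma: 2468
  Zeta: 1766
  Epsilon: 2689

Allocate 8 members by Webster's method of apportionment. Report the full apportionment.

Gamma=3, Zeta=2, Epsilon=3

Standard divisor 6923/8 ≈ 865.375; standard quotas: Gamma 2.852, Zeta 2.041, Epsilon 3.107.
Rounding to the nearest integer gives Gamma 3, Zeta 2, Epsilon 3 — total 8, matching the house size, so no adjustment is needed.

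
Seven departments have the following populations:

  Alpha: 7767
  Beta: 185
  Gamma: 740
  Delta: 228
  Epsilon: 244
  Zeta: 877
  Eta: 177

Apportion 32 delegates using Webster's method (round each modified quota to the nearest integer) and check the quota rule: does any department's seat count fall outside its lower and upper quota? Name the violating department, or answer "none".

Standard quotas: Alpha 24.324, Beta 0.579, Gamma 2.317, Delta 0.714, Epsilon 0.764, Zeta 2.747, Eta 0.554.
Webster allocation: Alpha 23, Beta 1, Gamma 2, Delta 1, Epsilon 1, Zeta 3, Eta 1.
Alpha has quota 24.324 (lower 24, upper 25) but receives 23 — outside the quota interval.

Alpha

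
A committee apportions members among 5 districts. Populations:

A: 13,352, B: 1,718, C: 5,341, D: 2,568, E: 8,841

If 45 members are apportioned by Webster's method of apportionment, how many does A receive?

19

Standard divisor 31820/45 ≈ 707.111; standard quotas: A 18.882, B 2.430, C 7.553, D 3.632, E 12.503.
Rounding to the nearest integer gives 19, 2, 8, 4, 13 = 46 seats, so the divisor must be adjusted.
With modified divisor 710: modified quotas A 18.806, B 2.420, C 7.523, D 3.617, E 12.452.
Rounding to the nearest integer: A 19, B 2, C 8, D 4, E 12 (total 45).
A receives 19.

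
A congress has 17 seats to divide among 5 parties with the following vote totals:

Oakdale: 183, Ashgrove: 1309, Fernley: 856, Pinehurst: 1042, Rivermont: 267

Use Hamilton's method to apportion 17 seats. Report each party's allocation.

Total 3657; standard divisor 3657/17 ≈ 215.118.
Standard quotas: Oakdale 0.851, Ashgrove 6.085, Fernley 3.979, Pinehurst 4.844, Rivermont 1.241.
Lower quotas: Oakdale 0, Ashgrove 6, Fernley 3, Pinehurst 4, Rivermont 1 (sum 14, leaving 3 seats).
Remainders in descending order: Fernley 0.979, Oakdale 0.851, Pinehurst 0.844, Rivermont 0.241, Ashgrove 0.085.
The surplus seats go to Fernley, Oakdale, Pinehurst.

Oakdale 1; Ashgrove 6; Fernley 4; Pinehurst 5; Rivermont 1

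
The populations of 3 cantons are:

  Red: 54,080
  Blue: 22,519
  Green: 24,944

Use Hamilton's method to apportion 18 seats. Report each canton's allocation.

Red 10, Blue 4, Green 4

Total 101543; standard divisor 101543/18 ≈ 5641.278.
Standard quotas: Red 9.5865, Blue 3.9918, Green 4.4217.
Lower quotas: Red 9, Blue 3, Green 4 (sum 16, leaving 2 seats).
Remainders in descending order: Blue 0.9918, Red 0.5865, Green 0.4217.
The surplus seats go to Blue, Red.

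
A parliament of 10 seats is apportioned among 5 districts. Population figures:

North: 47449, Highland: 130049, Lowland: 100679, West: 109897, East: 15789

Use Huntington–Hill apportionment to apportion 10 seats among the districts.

With divisor 42984: modified quotas North 1.104, Highland 3.026, Lowland 2.342, West 2.557, East 0.367.
Geometric-mean thresholds: North √(1·2)=1.414, Highland √(3·4)=3.464, Lowland √(2·3)=2.449, West √(2·3)=2.449, East (min 1).
Each quota rounded against its threshold gives North 1, Highland 3, Lowland 2, West 3, East 1 (total 10).

North: 1, Highland: 3, Lowland: 2, West: 3, East: 1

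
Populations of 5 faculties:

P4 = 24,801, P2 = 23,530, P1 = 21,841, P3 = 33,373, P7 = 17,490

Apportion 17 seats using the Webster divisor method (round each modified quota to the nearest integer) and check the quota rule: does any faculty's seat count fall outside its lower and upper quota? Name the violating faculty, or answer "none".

Standard quotas: P4 3.483, P2 3.305, P1 3.068, P3 4.687, P7 2.457.
Webster allocation: P4 4, P2 3, P1 3, P3 5, P7 2.
Every allocation lies between the lower and upper quota.

none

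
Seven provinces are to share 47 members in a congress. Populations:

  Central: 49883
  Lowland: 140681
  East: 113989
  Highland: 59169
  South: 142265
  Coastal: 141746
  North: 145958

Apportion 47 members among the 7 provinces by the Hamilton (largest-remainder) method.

The standard divisor is 793691/47 ≈ 16887.043.
Standard quotas: Central 2.9539, Lowland 8.3307, East 6.7501, Highland 3.5038, South 8.4245, Coastal 8.3938, North 8.6432.
Lower quotas: Central 2, Lowland 8, East 6, Highland 3, South 8, Coastal 8, North 8 (sum 43, leaving 4 seats).
Remainders in descending order: Central 0.9539, East 0.7501, North 0.6432, Highland 0.5038, South 0.4245, Coastal 0.3938, Lowland 0.3307.
Largest remainders: Central, East, North, Highland receive the extra seats.

Central=3, Lowland=8, East=7, Highland=4, South=8, Coastal=8, North=9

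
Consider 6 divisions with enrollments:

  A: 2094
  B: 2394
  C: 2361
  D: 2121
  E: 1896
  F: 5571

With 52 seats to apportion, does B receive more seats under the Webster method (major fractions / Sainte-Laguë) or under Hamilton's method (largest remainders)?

Webster

Webster: A 7, B 8, C 7, D 7, E 6, F 17.
Hamilton: A 7, B 7, C 7, D 7, E 6, F 18.
B gets 8 under Webster and 7 under Hamilton.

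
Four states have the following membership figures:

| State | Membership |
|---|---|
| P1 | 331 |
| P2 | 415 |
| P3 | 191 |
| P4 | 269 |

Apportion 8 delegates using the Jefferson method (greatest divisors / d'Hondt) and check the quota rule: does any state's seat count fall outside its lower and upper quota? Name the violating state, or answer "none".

none

Standard quotas: P1 2.196, P2 2.753, P3 1.267, P4 1.784.
Jefferson allocation: P1 2, P2 3, P3 1, P4 2.
Every allocation lies between the lower and upper quota.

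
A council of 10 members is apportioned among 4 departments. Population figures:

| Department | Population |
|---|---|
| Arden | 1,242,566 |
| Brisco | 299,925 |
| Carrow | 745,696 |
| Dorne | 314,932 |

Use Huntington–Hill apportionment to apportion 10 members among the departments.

With divisor 252353: modified quotas Arden 4.924, Brisco 1.189, Carrow 2.955, Dorne 1.248.
Geometric-mean thresholds: Arden √(4·5)=4.472, Brisco √(1·2)=1.414, Carrow √(2·3)=2.449, Dorne √(1·2)=1.414.
Each quota rounded against its threshold gives Arden 5, Brisco 1, Carrow 3, Dorne 1 (total 10).

Arden 5, Brisco 1, Carrow 3, Dorne 1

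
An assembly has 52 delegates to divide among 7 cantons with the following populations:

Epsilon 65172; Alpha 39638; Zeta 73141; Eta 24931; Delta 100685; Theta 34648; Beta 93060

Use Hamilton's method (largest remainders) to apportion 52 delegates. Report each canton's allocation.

Epsilon 8, Alpha 5, Zeta 9, Eta 3, Delta 12, Theta 4, Beta 11

Standard divisor: 431275 ÷ 52 ≈ 8293.75.
Standard quotas: Epsilon 7.8580, Alpha 4.7793, Zeta 8.8188, Eta 3.0060, Delta 12.1399, Theta 4.1776, Beta 11.2205.
Lower quotas: Epsilon 7, Alpha 4, Zeta 8, Eta 3, Delta 12, Theta 4, Beta 11 (sum 49, leaving 3 seats).
Remainders in descending order: Epsilon 0.8580, Zeta 0.8188, Alpha 0.7793, Beta 0.2205, Theta 0.1776, Delta 0.1399, Eta 0.0060.
Largest remainders: Epsilon, Zeta, Alpha receive the extra seats.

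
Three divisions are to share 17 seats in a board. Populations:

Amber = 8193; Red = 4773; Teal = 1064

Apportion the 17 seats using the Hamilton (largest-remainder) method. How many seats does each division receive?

Amber 10, Red 6, Teal 1

Total 14030; standard divisor 14030/17 ≈ 825.294.
Standard quotas: Amber 9.9274, Red 5.7834, Teal 1.2892.
Lower quotas: Amber 9, Red 5, Teal 1 (sum 15, leaving 2 seats).
Remainders in descending order: Amber 0.9274, Red 0.7834, Teal 0.2892.
The surplus seats go to Amber, Red.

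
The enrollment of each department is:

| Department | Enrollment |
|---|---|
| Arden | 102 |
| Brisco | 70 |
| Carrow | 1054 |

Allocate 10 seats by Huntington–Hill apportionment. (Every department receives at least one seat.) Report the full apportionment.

Arden 1, Brisco 1, Carrow 8

With divisor 133: modified quotas Arden 0.767, Brisco 0.526, Carrow 7.925.
Geometric-mean thresholds: Arden (min 1), Brisco (min 1), Carrow √(7·8)=7.483.
Each quota rounded against its threshold gives Arden 1, Brisco 1, Carrow 8 (total 10).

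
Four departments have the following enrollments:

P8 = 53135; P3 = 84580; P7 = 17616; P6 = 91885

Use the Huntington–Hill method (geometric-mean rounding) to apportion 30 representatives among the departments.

With divisor 8132: modified quotas P8 6.534, P3 10.401, P7 2.166, P6 11.299.
Geometric-mean thresholds: P8 √(6·7)=6.481, P3 √(10·11)=10.488, P7 √(2·3)=2.449, P6 √(11·12)=11.489.
Each quota rounded against its threshold gives P8 7, P3 10, P7 2, P6 11 (total 30).

P8=7, P3=10, P7=2, P6=11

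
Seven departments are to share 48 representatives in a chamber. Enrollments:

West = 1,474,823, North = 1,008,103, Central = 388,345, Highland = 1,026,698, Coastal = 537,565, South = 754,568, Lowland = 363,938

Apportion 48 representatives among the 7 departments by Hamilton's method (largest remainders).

The standard divisor is 5554040/48 ≈ 115709.167.
Standard quotas: West 12.7459, North 8.7124, Central 3.3562, Highland 8.8731, Coastal 4.6458, South 6.5212, Lowland 3.1453.
Lower quotas: West 12, North 8, Central 3, Highland 8, Coastal 4, South 6, Lowland 3 (sum 44, leaving 4 seats).
Remainders in descending order: Highland 0.8731, West 0.7459, North 0.7124, Coastal 0.6458, South 0.5212, Central 0.3562, Lowland 0.1453.
The surplus seats go to Highland, West, North, Coastal.

West=13; North=9; Central=3; Highland=9; Coastal=5; South=6; Lowland=3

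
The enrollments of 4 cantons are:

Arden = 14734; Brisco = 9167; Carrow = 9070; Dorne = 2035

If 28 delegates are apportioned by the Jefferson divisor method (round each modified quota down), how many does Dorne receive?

Standard divisor 35006/28 ≈ 1250.214; standard quotas: Arden 11.785, Brisco 7.332, Carrow 7.255, Dorne 1.628.
Rounding down gives 11, 7, 7, 1 = 26 seats, so the divisor must be adjusted.
With modified divisor 1140: modified quotas Arden 12.925, Brisco 8.041, Carrow 7.956, Dorne 1.785.
Rounding down: Arden 12, Brisco 8, Carrow 7, Dorne 1 (total 28).
Dorne receives 1.

1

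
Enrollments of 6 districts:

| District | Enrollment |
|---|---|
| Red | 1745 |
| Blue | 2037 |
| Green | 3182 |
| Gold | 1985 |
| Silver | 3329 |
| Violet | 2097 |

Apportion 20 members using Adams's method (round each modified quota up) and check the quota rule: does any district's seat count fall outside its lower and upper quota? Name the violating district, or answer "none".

none

Standard quotas: Red 2.428, Blue 2.834, Green 4.427, Gold 2.762, Silver 4.632, Violet 2.918.
Adams allocation: Red 3, Blue 3, Green 4, Gold 3, Silver 4, Violet 3.
Every allocation lies between the lower and upper quota.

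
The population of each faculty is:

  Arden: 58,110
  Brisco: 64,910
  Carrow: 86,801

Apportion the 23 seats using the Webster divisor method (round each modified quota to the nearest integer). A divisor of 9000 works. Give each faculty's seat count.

With modified divisor 9000: modified quotas Arden 6.457, Brisco 7.212, Carrow 9.645.
Rounding to the nearest integer: Arden 6, Brisco 7, Carrow 10 (total 23).

Arden 6; Brisco 7; Carrow 10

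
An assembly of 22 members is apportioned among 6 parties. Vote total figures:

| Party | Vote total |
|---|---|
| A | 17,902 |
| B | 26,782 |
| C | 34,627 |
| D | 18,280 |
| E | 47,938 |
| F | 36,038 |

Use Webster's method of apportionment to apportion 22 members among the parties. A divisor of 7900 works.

A: 2, B: 3, C: 4, D: 2, E: 6, F: 5

With modified divisor 7900: modified quotas A 2.266, B 3.390, C 4.383, D 2.314, E 6.068, F 4.562.
Rounding to the nearest integer: A 2, B 3, C 4, D 2, E 6, F 5 (total 22).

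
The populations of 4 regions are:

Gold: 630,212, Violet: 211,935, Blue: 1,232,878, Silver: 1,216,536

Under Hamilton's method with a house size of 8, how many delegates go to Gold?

Standard divisor: 3291561 ÷ 8 ≈ 411445.125.
Standard quotas: Gold 1.5317, Violet 0.5151, Blue 2.9965, Silver 2.9567.
Lower quotas: Gold 1, Violet 0, Blue 2, Silver 2 (sum 5, leaving 3 seats).
Remainders in descending order: Blue 0.9965, Silver 0.9567, Gold 0.5317, Violet 0.5151.
The surplus seats go to Blue, Silver, Gold.
Gold receives 2.

2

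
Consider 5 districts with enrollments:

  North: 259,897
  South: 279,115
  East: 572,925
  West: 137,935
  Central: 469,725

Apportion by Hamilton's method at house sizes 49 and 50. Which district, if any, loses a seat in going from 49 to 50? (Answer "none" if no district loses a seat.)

At 49 seats: North 8, South 8, East 16, West 4, Central 13.
At 50 seats: North 7, South 8, East 17, West 4, Central 14.
North drops from 8 to 7.

North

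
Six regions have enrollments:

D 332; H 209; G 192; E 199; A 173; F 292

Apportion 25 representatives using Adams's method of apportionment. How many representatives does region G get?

Standard divisor 1397/25 ≈ 55.88; standard quotas: D 5.941, H 3.740, G 3.436, E 3.561, A 3.096, F 5.225.
Rounding up gives 6, 4, 4, 4, 4, 6 = 28 seats, so the divisor must be adjusted.
With modified divisor 65: modified quotas D 5.108, H 3.215, G 2.954, E 3.062, A 2.662, F 4.492.
Rounding up: D 6, H 4, G 3, E 4, A 3, F 5 (total 25).
G receives 3.

3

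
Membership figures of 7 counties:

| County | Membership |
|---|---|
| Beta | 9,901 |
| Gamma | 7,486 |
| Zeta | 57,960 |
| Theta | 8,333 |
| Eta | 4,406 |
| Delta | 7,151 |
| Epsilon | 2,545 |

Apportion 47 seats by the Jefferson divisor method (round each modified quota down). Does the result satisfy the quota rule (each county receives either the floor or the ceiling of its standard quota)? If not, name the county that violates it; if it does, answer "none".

Zeta

Standard quotas: Beta 4.759, Gamma 3.598, Zeta 27.859, Theta 4.005, Eta 2.118, Delta 3.437, Epsilon 1.223.
Jefferson allocation: Beta 5, Gamma 3, Zeta 29, Theta 4, Eta 2, Delta 3, Epsilon 1.
Zeta has quota 27.859 (lower 27, upper 28) but receives 29 — outside the quota interval.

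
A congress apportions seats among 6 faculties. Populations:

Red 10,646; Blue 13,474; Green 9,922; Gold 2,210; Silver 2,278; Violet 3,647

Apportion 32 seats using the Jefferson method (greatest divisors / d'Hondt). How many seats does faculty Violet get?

Standard divisor 42177/32 ≈ 1318.031; standard quotas: Red 8.077, Blue 10.223, Green 7.528, Gold 1.677, Silver 1.728, Violet 2.767.
Rounding down gives 8, 10, 7, 1, 1, 2 = 29 seats, so the divisor must be adjusted.
With modified divisor 1200: modified quotas Red 8.872, Blue 11.228, Green 8.268, Gold 1.842, Silver 1.898, Violet 3.039.
Rounding down: Red 8, Blue 11, Green 8, Gold 1, Silver 1, Violet 3 (total 32).
Violet receives 3.

3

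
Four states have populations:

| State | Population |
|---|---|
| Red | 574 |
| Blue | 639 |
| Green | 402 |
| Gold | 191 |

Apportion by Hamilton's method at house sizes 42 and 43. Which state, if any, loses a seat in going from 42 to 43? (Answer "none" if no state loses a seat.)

At 42 seats: Red 13, Blue 15, Green 9, Gold 5.
At 43 seats: Red 14, Blue 15, Green 10, Gold 4.
Gold drops from 5 to 4.

Gold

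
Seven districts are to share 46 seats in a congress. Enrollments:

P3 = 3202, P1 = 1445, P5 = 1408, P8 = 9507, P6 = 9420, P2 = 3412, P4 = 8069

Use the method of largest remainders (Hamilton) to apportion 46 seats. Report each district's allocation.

Total 36463; standard divisor 36463/46 ≈ 792.674.
Standard quotas: P3 4.0395, P1 1.8229, P5 1.7763, P8 11.9936, P6 11.8838, P2 4.3044, P4 10.1795.
Lower quotas: P3 4, P1 1, P5 1, P8 11, P6 11, P2 4, P4 10 (sum 42, leaving 4 seats).
Remainders in descending order: P8 0.9936, P6 0.8838, P1 0.8229, P5 0.7763, P2 0.3044, P4 0.1795, P3 0.0395.
Largest remainders: P8, P6, P1, P5 receive the extra seats.

P3 4, P1 2, P5 2, P8 12, P6 12, P2 4, P4 10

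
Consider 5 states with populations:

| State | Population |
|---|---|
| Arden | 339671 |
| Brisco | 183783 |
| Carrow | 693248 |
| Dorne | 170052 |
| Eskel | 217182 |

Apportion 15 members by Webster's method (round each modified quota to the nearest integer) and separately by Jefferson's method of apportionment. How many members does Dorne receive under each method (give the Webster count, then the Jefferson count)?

Webster: Arden 3, Brisco 2, Carrow 6, Dorne 2, Eskel 2.
Jefferson: Arden 3, Brisco 2, Carrow 7, Dorne 1, Eskel 2.
Dorne gets 2 under Webster and 1 under Jefferson.

2 and 1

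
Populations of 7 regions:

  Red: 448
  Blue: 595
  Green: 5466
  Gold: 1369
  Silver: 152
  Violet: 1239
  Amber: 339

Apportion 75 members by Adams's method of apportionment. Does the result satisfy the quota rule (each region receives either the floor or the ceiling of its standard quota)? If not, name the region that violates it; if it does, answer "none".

Standard quotas: Red 3.497, Blue 4.645, Green 42.668, Gold 10.686, Silver 1.187, Violet 9.672, Amber 2.646.
Adams allocation: Red 4, Blue 5, Green 40, Gold 11, Silver 2, Violet 10, Amber 3.
Green has quota 42.668 (lower 42, upper 43) but receives 40 — outside the quota interval.

Green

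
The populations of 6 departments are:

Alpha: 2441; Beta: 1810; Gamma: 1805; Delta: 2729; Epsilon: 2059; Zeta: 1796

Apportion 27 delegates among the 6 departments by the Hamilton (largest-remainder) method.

Total 12640; standard divisor 12640/27 ≈ 468.148.
Standard quotas: Alpha 5.214, Beta 3.866, Gamma 3.856, Delta 5.829, Epsilon 4.398, Zeta 3.836.
Lower quotas: Alpha 5, Beta 3, Gamma 3, Delta 5, Epsilon 4, Zeta 3 (sum 23, leaving 4 seats).
Remainders in descending order: Beta 0.866, Gamma 0.856, Zeta 0.836, Delta 0.829, Epsilon 0.398, Alpha 0.214.
The surplus seats go to Beta, Gamma, Zeta, Delta.

Alpha: 5, Beta: 4, Gamma: 4, Delta: 6, Epsilon: 4, Zeta: 4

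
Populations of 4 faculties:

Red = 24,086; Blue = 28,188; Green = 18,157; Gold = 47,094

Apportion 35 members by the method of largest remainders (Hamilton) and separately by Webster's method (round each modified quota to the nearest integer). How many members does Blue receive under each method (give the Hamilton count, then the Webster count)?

Hamilton: Red 7, Blue 8, Green 6, Gold 14.
Webster: Red 7, Blue 9, Green 5, Gold 14.
Blue gets 8 under Hamilton and 9 under Webster.

8 and 9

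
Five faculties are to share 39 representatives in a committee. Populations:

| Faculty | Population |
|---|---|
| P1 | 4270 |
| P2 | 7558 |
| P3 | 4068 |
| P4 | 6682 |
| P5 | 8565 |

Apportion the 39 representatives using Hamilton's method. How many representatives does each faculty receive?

P1 5; P2 10; P3 5; P4 8; P5 11

The standard divisor is 31143/39 ≈ 798.538.
Standard quotas: P1 5.3473, P2 9.4648, P3 5.0943, P4 8.3678, P5 10.7258.
Lower quotas: P1 5, P2 9, P3 5, P4 8, P5 10 (sum 37, leaving 2 seats).
Remainders in descending order: P5 0.7258, P2 0.4648, P4 0.3678, P1 0.3473, P3 0.0943.
Largest remainders: P5, P2 receive the extra seats.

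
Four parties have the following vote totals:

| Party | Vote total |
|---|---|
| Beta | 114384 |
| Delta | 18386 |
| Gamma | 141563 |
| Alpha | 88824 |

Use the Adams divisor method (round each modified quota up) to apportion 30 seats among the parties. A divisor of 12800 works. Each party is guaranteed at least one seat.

With modified divisor 12800: modified quotas Beta 8.936, Delta 1.436, Gamma 11.060, Alpha 6.939.
Rounding up: Beta 9, Delta 2, Gamma 12, Alpha 7 (total 30).

Beta 9, Delta 2, Gamma 12, Alpha 7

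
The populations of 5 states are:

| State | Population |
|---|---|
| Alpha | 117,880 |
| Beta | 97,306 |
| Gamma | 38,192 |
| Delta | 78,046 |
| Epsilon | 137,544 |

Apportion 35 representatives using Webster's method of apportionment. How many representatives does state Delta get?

Standard divisor 468968/35 ≈ 13399.086; standard quotas: Alpha 8.798, Beta 7.262, Gamma 2.850, Delta 5.825, Epsilon 10.265.
Rounding to the nearest integer gives Alpha 9, Beta 7, Gamma 3, Delta 6, Epsilon 10 — total 35, matching the house size, so no adjustment is needed.
Delta receives 6.

6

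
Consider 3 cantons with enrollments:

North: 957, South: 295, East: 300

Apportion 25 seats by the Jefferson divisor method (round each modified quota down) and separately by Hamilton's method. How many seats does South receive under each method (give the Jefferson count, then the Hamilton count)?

4 and 5

Jefferson: North 16, South 4, East 5.
Hamilton: North 15, South 5, East 5.
South gets 4 under Jefferson and 5 under Hamilton.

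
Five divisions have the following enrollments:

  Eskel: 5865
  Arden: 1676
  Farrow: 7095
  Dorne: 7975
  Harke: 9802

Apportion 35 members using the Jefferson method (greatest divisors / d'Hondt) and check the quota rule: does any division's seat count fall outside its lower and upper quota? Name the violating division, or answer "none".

Standard quotas: Eskel 6.333, Arden 1.810, Farrow 7.661, Dorne 8.612, Harke 10.584.
Jefferson allocation: Eskel 6, Arden 1, Farrow 8, Dorne 9, Harke 11.
Every allocation lies between the lower and upper quota.

none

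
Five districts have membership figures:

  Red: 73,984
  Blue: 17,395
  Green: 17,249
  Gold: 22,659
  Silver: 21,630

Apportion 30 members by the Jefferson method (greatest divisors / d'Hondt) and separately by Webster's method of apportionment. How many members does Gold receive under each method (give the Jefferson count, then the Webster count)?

4 and 5

Jefferson: Red 16, Blue 3, Green 3, Gold 4, Silver 4.
Webster: Red 15, Blue 3, Green 3, Gold 5, Silver 4.
Gold gets 4 under Jefferson and 5 under Webster.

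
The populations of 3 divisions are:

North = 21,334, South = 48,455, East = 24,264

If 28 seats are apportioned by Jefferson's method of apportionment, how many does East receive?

7

Standard divisor 94053/28 ≈ 3359.036; standard quotas: North 6.351, South 14.425, East 7.224.
Rounding down gives 6, 14, 7 = 27 seats, so the divisor must be adjusted.
With modified divisor 3100: modified quotas North 6.882, South 15.631, East 7.827.
Rounding down: North 6, South 15, East 7 (total 28).
East receives 7.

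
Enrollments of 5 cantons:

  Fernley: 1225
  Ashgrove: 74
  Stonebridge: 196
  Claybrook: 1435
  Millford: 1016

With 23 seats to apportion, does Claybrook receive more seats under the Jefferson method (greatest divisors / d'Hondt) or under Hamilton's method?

Jefferson

Jefferson: Fernley 7, Ashgrove 0, Stonebridge 1, Claybrook 9, Millford 6.
Hamilton: Fernley 7, Ashgrove 1, Stonebridge 1, Claybrook 8, Millford 6.
Claybrook gets 9 under Jefferson and 8 under Hamilton.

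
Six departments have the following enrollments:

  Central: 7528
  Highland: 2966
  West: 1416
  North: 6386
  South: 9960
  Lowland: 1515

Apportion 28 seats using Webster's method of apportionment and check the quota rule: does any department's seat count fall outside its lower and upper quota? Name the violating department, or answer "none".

none

Standard quotas: Central 7.080, Highland 2.790, West 1.332, North 6.006, South 9.368, Lowland 1.425.
Webster allocation: Central 7, Highland 3, West 1, North 6, South 10, Lowland 1.
Every allocation lies between the lower and upper quota.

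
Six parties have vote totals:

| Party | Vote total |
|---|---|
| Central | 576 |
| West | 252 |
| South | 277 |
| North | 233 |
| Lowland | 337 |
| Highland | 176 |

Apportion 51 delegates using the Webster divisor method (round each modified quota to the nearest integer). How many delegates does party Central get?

16

Standard divisor 1851/51 ≈ 36.294; standard quotas: Central 15.870, West 6.943, South 7.632, North 6.420, Lowland 9.285, Highland 4.849.
Rounding to the nearest integer gives Central 16, West 7, South 8, North 6, Lowland 9, Highland 5 — total 51, matching the house size, so no adjustment is needed.
Central receives 16.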